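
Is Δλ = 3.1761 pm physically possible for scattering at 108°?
Yes, consistent

Calculate the expected shift for θ = 108°:

Δλ_expected = λ_C(1 - cos(108°))
Δλ_expected = 2.4263 × (1 - cos(108°))
Δλ_expected = 2.4263 × 1.3090
Δλ_expected = 3.1761 pm

Given shift: 3.1761 pm
Expected shift: 3.1761 pm
Difference: 0.0000 pm

The values match. This is consistent with Compton scattering at the stated angle.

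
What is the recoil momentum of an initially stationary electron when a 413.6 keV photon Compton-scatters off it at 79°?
2.3544e-22 kg·m/s

The electron is initially at rest, so by conservation of momentum:
p⃗_e = p⃗₀ − p⃗'  (incident photon momentum minus scattered photon momentum)

Photon momentum magnitudes (p = h/λ = E/c):
λ₀ = hc/E₀ = 2.9977 pm → p₀ = h/λ₀ = 2.2104e-22 kg·m/s
Δλ = λ_C(1 − cos 79°) = 1.9633 pm
λ' = 4.9610 pm → p' = h/λ' = 1.3356e-22 kg·m/s

The scattered photon makes angle θ = 79° with the incident direction, so by the law of cosines:
|p⃗_e|² = p₀² + p'² − 2p₀p'cos θ
|p⃗_e|² = (2.2104e-22)² + (1.3356e-22)² − 2·2.2104e-22·1.3356e-22·cos(79°)
|p⃗_e| = 2.3544e-22 kg·m/s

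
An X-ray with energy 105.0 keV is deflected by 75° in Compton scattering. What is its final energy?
91.1223 keV

First convert energy to wavelength:
λ = hc/E, with hc ≈ 1239.842 keV·pm (i.e. 1239.842 eV·nm)

For E = 105.0 keV = 105000 eV:
λ = 1239.842 keV·pm / 105.0 keV
λ = 11.8080 pm

Calculate the Compton shift:
Δλ = λ_C(1 - cos(75°)) = 2.4263 × 0.7412
Δλ = 1.7983 pm

Final wavelength:
λ' = 11.8080 + 1.7983 = 13.6064 pm

Final energy:
E' = hc/λ' = 1239.842 / 13.6064 = 91.1223 keV

(Intermediate values are shown rounded; full precision is carried through to the final answer.)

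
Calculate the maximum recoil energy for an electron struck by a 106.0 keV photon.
31.0816 keV

Maximum energy transfer occurs at θ = 180° (backscattering).

Initial photon: E₀ = 106.0 keV → λ₀ = 11.6966 pm

Maximum Compton shift (at 180°):
Δλ_max = 2λ_C = 2 × 2.4263 = 4.8526 pm

Final wavelength:
λ' = 11.6966 + 4.8526 = 16.5492 pm

Minimum photon energy (maximum energy to electron):
E'_min = hc/λ' = 74.9184 keV

Maximum electron kinetic energy:
K_max = E₀ - E'_min = 106.0000 - 74.9184 = 31.0816 keV

(Intermediate values are shown rounded; full precision is carried through to the final answer.)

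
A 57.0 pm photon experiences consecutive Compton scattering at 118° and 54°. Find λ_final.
61.5656 pm

Apply Compton shift twice:

First scattering at θ₁ = 118°:
Δλ₁ = λ_C(1 - cos(118°))
Δλ₁ = 2.4263 × 1.4695
Δλ₁ = 3.5654 pm

After first scattering:
λ₁ = 57.0 + 3.5654 = 60.5654 pm

Second scattering at θ₂ = 54°:
Δλ₂ = λ_C(1 - cos(54°))
Δλ₂ = 2.4263 × 0.4122
Δλ₂ = 1.0002 pm

Final wavelength:
λ₂ = 60.5654 + 1.0002 = 61.5656 pm

Total shift: Δλ_total = 3.5654 + 1.0002 = 4.5656 pm

(Intermediate values are shown rounded; full precision is carried through to the final answer.)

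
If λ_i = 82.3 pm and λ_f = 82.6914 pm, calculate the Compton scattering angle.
33.00°

First find the wavelength shift:
Δλ = λ' - λ = 82.6914 - 82.3 = 0.3914 pm

Using Δλ = λ_C(1 - cos θ), with λ_C = h/(m_e·c) ≈ 2.42631024 pm:
cos θ = 1 - Δλ/λ_C
cos θ = 1 - 0.3914/2.42631024
cos θ = 0.838685

θ = arccos(0.838685)
θ = 33.00°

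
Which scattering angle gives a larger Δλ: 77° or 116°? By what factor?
116° produces the larger shift by a factor of 1.856

Calculate both shifts using Δλ = λ_C(1 - cos θ):

For θ₁ = 77°:
Δλ₁ = 2.4263 × (1 - cos(77°))
Δλ₁ = 2.4263 × 0.7750
Δλ₁ = 1.8805 pm

For θ₂ = 116°:
Δλ₂ = 2.4263 × (1 - cos(116°))
Δλ₂ = 2.4263 × 1.4384
Δλ₂ = 3.4899 pm

The 116° angle produces the larger shift.
Ratio: 3.4899/1.8805 = 1.856

(Intermediate values are shown rounded; full precision is carried through to the final answer.)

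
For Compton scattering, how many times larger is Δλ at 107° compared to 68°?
107° produces the larger shift by a factor of 2.066

Calculate both shifts using Δλ = λ_C(1 - cos θ):

For θ₁ = 68°:
Δλ₁ = 2.4263 × (1 - cos(68°))
Δλ₁ = 2.4263 × 0.6254
Δλ₁ = 1.5174 pm

For θ₂ = 107°:
Δλ₂ = 2.4263 × (1 - cos(107°))
Δλ₂ = 2.4263 × 1.2924
Δλ₂ = 3.1357 pm

The 107° angle produces the larger shift.
Ratio: 3.1357/1.5174 = 2.066

(Intermediate values are shown rounded; full precision is carried through to the final answer.)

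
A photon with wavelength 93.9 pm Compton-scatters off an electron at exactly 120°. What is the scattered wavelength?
97.5395 pm

Using the Compton formula: λ' = λ + λ_C(1 − cos θ)

For θ = 120°, cos θ = -1/2 (exact) = -0.5000, so:
1 − cos 120° = 1 − (-1/2) = 1.5000

Δλ = λ_C × 1.5000 = 2.4263 × 1.5000 = 3.6395 pm

λ' = 93.9 + 3.6395 = 97.5395 pm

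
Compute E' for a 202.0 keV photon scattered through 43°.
182.6076 keV

First convert energy to wavelength:
λ = hc/E, with hc ≈ 1239.842 keV·pm (i.e. 1239.842 eV·nm)

For E = 202.0 keV = 202000 eV:
λ = 1239.842 keV·pm / 202.0 keV
λ = 6.1378 pm

Calculate the Compton shift:
Δλ = λ_C(1 - cos(43°)) = 2.4263 × 0.2686
Δλ = 0.6518 pm

Final wavelength:
λ' = 6.1378 + 0.6518 = 6.7897 pm

Final energy:
E' = hc/λ' = 1239.842 / 6.7897 = 182.6076 keV

(Intermediate values are shown rounded; full precision is carried through to the final answer.)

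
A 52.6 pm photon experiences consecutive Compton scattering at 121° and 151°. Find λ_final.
60.8244 pm

Apply Compton shift twice:

First scattering at θ₁ = 121°:
Δλ₁ = λ_C(1 - cos(121°))
Δλ₁ = 2.4263 × 1.5150
Δλ₁ = 3.6760 pm

After first scattering:
λ₁ = 52.6 + 3.6760 = 56.2760 pm

Second scattering at θ₂ = 151°:
Δλ₂ = λ_C(1 - cos(151°))
Δλ₂ = 2.4263 × 1.8746
Δλ₂ = 4.5484 pm

Final wavelength:
λ₂ = 56.2760 + 4.5484 = 60.8244 pm

Total shift: Δλ_total = 3.6760 + 4.5484 = 8.2244 pm

(Intermediate values are shown rounded; full precision is carried through to the final answer.)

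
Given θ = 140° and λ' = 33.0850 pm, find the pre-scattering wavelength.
28.8000 pm

From λ' = λ + Δλ, we have λ = λ' - Δλ

First calculate the Compton shift:
Δλ = λ_C(1 - cos θ)
Δλ = 2.4263 × (1 - cos(140°))
Δλ = 2.4263 × 1.7660
Δλ = 4.2850 pm

Initial wavelength:
λ = λ' - Δλ
λ = 33.0850 - 4.2850
λ = 28.8000 pm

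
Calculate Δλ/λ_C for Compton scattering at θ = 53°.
0.3982 λ_C

The Compton shift formula is:
Δλ = λ_C(1 - cos θ)

Dividing both sides by λ_C:
Δλ/λ_C = 1 - cos θ

For θ = 53°:
Δλ/λ_C = 1 - cos(53°)
Δλ/λ_C = 1 - 0.6018
Δλ/λ_C = 0.3982

This means the shift is 0.3982 × λ_C = 0.9661 pm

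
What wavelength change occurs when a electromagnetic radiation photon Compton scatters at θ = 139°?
4.2575 pm

Using the Compton scattering formula:
Δλ = λ_C(1 - cos θ)

where λ_C = h/(m_e·c) ≈ 2.4263 pm is the Compton wavelength of an electron.

For θ = 139°:
cos(139°) = -0.7547
1 - cos(139°) = 1.7547

Δλ = 2.4263 × 1.7547
Δλ = 4.2575 pm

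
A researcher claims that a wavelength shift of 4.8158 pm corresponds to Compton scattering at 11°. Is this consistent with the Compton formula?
No, inconsistent

Calculate the expected shift for θ = 11°:

Δλ_expected = λ_C(1 - cos(11°))
Δλ_expected = 2.4263 × (1 - cos(11°))
Δλ_expected = 2.4263 × 0.0184
Δλ_expected = 0.0446 pm

Given shift: 4.8158 pm
Expected shift: 0.0446 pm
Difference: 4.7712 pm

The values do not match. The given shift corresponds to θ ≈ 170.0°, not 11°.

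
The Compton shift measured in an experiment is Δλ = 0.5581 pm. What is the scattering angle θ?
39.65°

From the Compton formula Δλ = λ_C(1 - cos θ), we can solve for θ:

cos θ = 1 - Δλ/λ_C

Given:
- Δλ = 0.5581 pm
- λ_C = h/(m_e·c) ≈ 2.42631024 pm

cos θ = 1 - 0.5581/2.42631024
cos θ = 1 - 0.230020
cos θ = 0.769980

θ = arccos(0.769980)
θ = 39.65°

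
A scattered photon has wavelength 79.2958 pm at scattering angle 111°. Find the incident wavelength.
76.0000 pm

From λ' = λ + Δλ, we have λ = λ' - Δλ

First calculate the Compton shift:
Δλ = λ_C(1 - cos θ)
Δλ = 2.4263 × (1 - cos(111°))
Δλ = 2.4263 × 1.3584
Δλ = 3.2958 pm

Initial wavelength:
λ = λ' - Δλ
λ = 79.2958 - 3.2958
λ = 76.0000 pm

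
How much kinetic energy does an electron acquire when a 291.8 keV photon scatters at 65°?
72.3532 keV

By energy conservation: K_e = E_initial - E_final

First find the scattered photon energy:
Initial wavelength: λ = hc/E = 4.2489 pm
Compton shift: Δλ = λ_C(1 - cos(65°)) = 1.4009 pm
Final wavelength: λ' = 4.2489 + 1.4009 = 5.6499 pm
Final photon energy: E' = hc/λ' = 219.4468 keV

Electron kinetic energy:
K_e = E - E' = 291.8000 - 219.4468 = 72.3532 keV

(Intermediate values are shown rounded; full precision is carried through to the final answer.)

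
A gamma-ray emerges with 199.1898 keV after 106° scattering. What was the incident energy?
396.2001 keV

Convert final energy to wavelength (hc ≈ 1239.842 keV·pm):
λ' = hc/E' = 1239.842 / 199.1898 = 6.2244 pm

Calculate the Compton shift:
Δλ = λ_C(1 - cos(106°))
Δλ = 2.4263 × (1 - cos(106°))
Δλ = 3.0951 pm

Initial wavelength:
λ = λ' - Δλ = 6.2244 - 3.0951 = 3.1293 pm

Initial energy:
E = hc/λ = 1239.842 / 3.1293 = 396.2001 keV

(Intermediate values are shown rounded; full precision is carried through to the final answer.)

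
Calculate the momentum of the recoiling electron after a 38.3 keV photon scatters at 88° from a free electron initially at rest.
2.7496e-23 kg·m/s

The electron is initially at rest, so by conservation of momentum:
p⃗_e = p⃗₀ − p⃗'  (incident photon momentum minus scattered photon momentum)

Photon momentum magnitudes (p = h/λ = E/c):
λ₀ = hc/E₀ = 32.3719 pm → p₀ = h/λ₀ = 2.0469e-23 kg·m/s
Δλ = λ_C(1 − cos 88°) = 2.3416 pm
λ' = 34.7135 pm → p' = h/λ' = 1.9088e-23 kg·m/s

The scattered photon makes angle θ = 88° with the incident direction, so by the law of cosines:
|p⃗_e|² = p₀² + p'² − 2p₀p'cos θ
|p⃗_e|² = (2.0469e-23)² + (1.9088e-23)² − 2·2.0469e-23·1.9088e-23·cos(88°)
|p⃗_e| = 2.7496e-23 kg·m/s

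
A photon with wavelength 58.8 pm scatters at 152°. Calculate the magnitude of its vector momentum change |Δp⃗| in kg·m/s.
2.1081e-23 kg·m/s

Photon momentum magnitude is p = h/λ.

Initial momentum:
p₀ = h/λ = 6.6261e-34/5.8800e-11 = 1.1269e-23 kg·m/s

After scattering:
λ' = λ + Δλ = 58.8 + 4.5686 = 63.3686 pm
p' = h/λ' = 6.6261e-34/6.3369e-11 = 1.0456e-23 kg·m/s

Momentum is a vector; the scattered photon's direction makes angle θ = 152° with the incident direction. The magnitude of the vector change Δp⃗ = p⃗₀ − p⃗' is found from the law of cosines:
|Δp⃗|² = p₀² + p'² − 2p₀p'cos θ
|Δp⃗|² = (1.1269e-23)² + (1.0456e-23)² − 2·1.1269e-23·1.0456e-23·cos(152°)
|Δp⃗| = 2.1081e-23 kg·m/s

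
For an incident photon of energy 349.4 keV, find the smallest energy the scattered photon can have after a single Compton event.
147.5807 keV (at θ = 180°)

The scattered photon has minimum energy when its wavelength is maximum, i.e., when the Compton shift Δλ = λ_C(1 − cos θ) is maximum. This occurs at θ = 180° (backscattering), giving Δλ_max = 2λ_C = 4.8526 pm.

Initial wavelength: λ₀ = hc/E₀ = 3.5485 pm
Maximum final wavelength: λ'_max = λ₀ + 2λ_C = 3.5485 + 4.8526 = 8.4011 pm
Minimum final energy: E'_min = hc/λ'_max = 147.5807 keV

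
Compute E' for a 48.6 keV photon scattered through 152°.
41.2185 keV

First convert energy to wavelength:
λ = hc/E, with hc ≈ 1239.842 keV·pm (i.e. 1239.842 eV·nm)

For E = 48.6 keV = 48600 eV:
λ = 1239.842 keV·pm / 48.6 keV
λ = 25.5112 pm

Calculate the Compton shift:
Δλ = λ_C(1 - cos(152°)) = 2.4263 × 1.8829
Δλ = 4.5686 pm

Final wavelength:
λ' = 25.5112 + 4.5686 = 30.0798 pm

Final energy:
E' = hc/λ' = 1239.842 / 30.0798 = 41.2185 keV

(Intermediate values are shown rounded; full precision is carried through to the final answer.)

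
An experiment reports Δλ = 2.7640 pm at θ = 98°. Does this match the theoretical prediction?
Yes, consistent

Calculate the expected shift for θ = 98°:

Δλ_expected = λ_C(1 - cos(98°))
Δλ_expected = 2.4263 × (1 - cos(98°))
Δλ_expected = 2.4263 × 1.1392
Δλ_expected = 2.7640 pm

Given shift: 2.7640 pm
Expected shift: 2.7640 pm
Difference: 0.0000 pm

The values match. This is consistent with Compton scattering at the stated angle.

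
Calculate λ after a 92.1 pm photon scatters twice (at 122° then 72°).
97.4886 pm

Apply Compton shift twice:

First scattering at θ₁ = 122°:
Δλ₁ = λ_C(1 - cos(122°))
Δλ₁ = 2.4263 × 1.5299
Δλ₁ = 3.7121 pm

After first scattering:
λ₁ = 92.1 + 3.7121 = 95.8121 pm

Second scattering at θ₂ = 72°:
Δλ₂ = λ_C(1 - cos(72°))
Δλ₂ = 2.4263 × 0.6910
Δλ₂ = 1.6765 pm

Final wavelength:
λ₂ = 95.8121 + 1.6765 = 97.4886 pm

Total shift: Δλ_total = 3.7121 + 1.6765 = 5.3886 pm

(Intermediate values are shown rounded; full precision is carried through to the final answer.)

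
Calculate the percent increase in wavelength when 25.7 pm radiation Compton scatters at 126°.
14.9901%

Calculate the Compton shift:
Δλ = λ_C(1 - cos(126°))
Δλ = 2.4263 × (1 - cos(126°))
Δλ = 2.4263 × 1.5878
Δλ = 3.8525 pm

Percentage change:
(Δλ/λ₀) × 100 = (3.8525/25.7) × 100
= 14.9901%

(Intermediate values are shown rounded; full precision is carried through to the final answer.)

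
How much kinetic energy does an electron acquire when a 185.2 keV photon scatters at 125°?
67.2613 keV

By energy conservation: K_e = E_initial - E_final

First find the scattered photon energy:
Initial wavelength: λ = hc/E = 6.6946 pm
Compton shift: Δλ = λ_C(1 - cos(125°)) = 3.8180 pm
Final wavelength: λ' = 6.6946 + 3.8180 = 10.5126 pm
Final photon energy: E' = hc/λ' = 117.9387 keV

Electron kinetic energy:
K_e = E - E' = 185.2000 - 117.9387 = 67.2613 keV

(Intermediate values are shown rounded; full precision is carried through to the final answer.)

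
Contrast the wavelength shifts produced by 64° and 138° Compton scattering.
138° produces the larger shift by a factor of 3.104

Calculate both shifts using Δλ = λ_C(1 - cos θ):

For θ₁ = 64°:
Δλ₁ = 2.4263 × (1 - cos(64°))
Δλ₁ = 2.4263 × 0.5616
Δλ₁ = 1.3627 pm

For θ₂ = 138°:
Δλ₂ = 2.4263 × (1 - cos(138°))
Δλ₂ = 2.4263 × 1.7431
Δλ₂ = 4.2294 pm

The 138° angle produces the larger shift.
Ratio: 4.2294/1.3627 = 3.104

(Intermediate values are shown rounded; full precision is carried through to the final answer.)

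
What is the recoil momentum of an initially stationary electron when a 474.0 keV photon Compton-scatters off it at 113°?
3.1354e-22 kg·m/s

The electron is initially at rest, so by conservation of momentum:
p⃗_e = p⃗₀ − p⃗'  (incident photon momentum minus scattered photon momentum)

Photon momentum magnitudes (p = h/λ = E/c):
λ₀ = hc/E₀ = 2.6157 pm → p₀ = h/λ₀ = 2.5332e-22 kg·m/s
Δλ = λ_C(1 − cos 113°) = 3.3743 pm
λ' = 5.9900 pm → p' = h/λ' = 1.1062e-22 kg·m/s

The scattered photon makes angle θ = 113° with the incident direction, so by the law of cosines:
|p⃗_e|² = p₀² + p'² − 2p₀p'cos θ
|p⃗_e|² = (2.5332e-22)² + (1.1062e-22)² − 2·2.5332e-22·1.1062e-22·cos(113°)
|p⃗_e| = 3.1354e-22 kg·m/s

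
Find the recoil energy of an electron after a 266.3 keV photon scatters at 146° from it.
129.9581 keV

By energy conservation: K_e = E_initial - E_final

First find the scattered photon energy:
Initial wavelength: λ = hc/E = 4.6558 pm
Compton shift: Δλ = λ_C(1 - cos(146°)) = 4.4378 pm
Final wavelength: λ' = 4.6558 + 4.4378 = 9.0936 pm
Final photon energy: E' = hc/λ' = 136.3419 keV

Electron kinetic energy:
K_e = E - E' = 266.3000 - 136.3419 = 129.9581 keV

(Intermediate values are shown rounded; full precision is carried through to the final answer.)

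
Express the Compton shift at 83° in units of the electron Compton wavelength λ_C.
0.8781 λ_C

The Compton shift formula is:
Δλ = λ_C(1 - cos θ)

Dividing both sides by λ_C:
Δλ/λ_C = 1 - cos θ

For θ = 83°:
Δλ/λ_C = 1 - cos(83°)
Δλ/λ_C = 1 - 0.1219
Δλ/λ_C = 0.8781

This means the shift is 0.8781 × λ_C = 2.1306 pm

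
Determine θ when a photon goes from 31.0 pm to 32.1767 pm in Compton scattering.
59.00°

First find the wavelength shift:
Δλ = λ' - λ = 32.1767 - 31.0 = 1.1767 pm

Using Δλ = λ_C(1 - cos θ), with λ_C = h/(m_e·c) ≈ 2.42631024 pm:
cos θ = 1 - Δλ/λ_C
cos θ = 1 - 1.1767/2.42631024
cos θ = 0.515025

θ = arccos(0.515025)
θ = 59.00°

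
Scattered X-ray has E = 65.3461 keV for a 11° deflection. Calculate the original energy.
65.5000 keV

Convert final energy to wavelength (hc ≈ 1239.842 keV·pm):
λ' = hc/E' = 1239.842 / 65.3461 = 18.9735 pm

Calculate the Compton shift:
Δλ = λ_C(1 - cos(11°))
Δλ = 2.4263 × (1 - cos(11°))
Δλ = 0.0446 pm

Initial wavelength:
λ = λ' - Δλ = 18.9735 - 0.0446 = 18.9289 pm

Initial energy:
E = hc/λ = 1239.842 / 18.9289 = 65.5000 keV

(Intermediate values are shown rounded; full precision is carried through to the final answer.)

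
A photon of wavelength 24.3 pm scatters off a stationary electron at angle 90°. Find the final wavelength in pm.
26.7263 pm

Using the Compton scattering formula:
λ' = λ + Δλ = λ + λ_C(1 - cos θ)

Given:
- Initial wavelength λ = 24.3 pm
- Scattering angle θ = 90°
- Compton wavelength λ_C ≈ 2.4263 pm

Calculate the shift:
Δλ = 2.4263 × (1 - cos(90°))
Δλ = 2.4263 × 1.0000
Δλ = 2.4263 pm

Final wavelength:
λ' = 24.3 + 2.4263 = 26.7263 pm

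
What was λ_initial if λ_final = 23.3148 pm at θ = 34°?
22.9000 pm

From λ' = λ + Δλ, we have λ = λ' - Δλ

First calculate the Compton shift:
Δλ = λ_C(1 - cos θ)
Δλ = 2.4263 × (1 - cos(34°))
Δλ = 2.4263 × 0.1710
Δλ = 0.4148 pm

Initial wavelength:
λ = λ' - Δλ
λ = 23.3148 - 0.4148
λ = 22.9000 pm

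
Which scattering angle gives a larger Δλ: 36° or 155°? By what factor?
155° produces the larger shift by a factor of 9.982

Calculate both shifts using Δλ = λ_C(1 - cos θ):

For θ₁ = 36°:
Δλ₁ = 2.4263 × (1 - cos(36°))
Δλ₁ = 2.4263 × 0.1910
Δλ₁ = 0.4634 pm

For θ₂ = 155°:
Δλ₂ = 2.4263 × (1 - cos(155°))
Δλ₂ = 2.4263 × 1.9063
Δλ₂ = 4.6253 pm

The 155° angle produces the larger shift.
Ratio: 4.6253/0.4634 = 9.982

(Intermediate values are shown rounded; full precision is carried through to the final answer.)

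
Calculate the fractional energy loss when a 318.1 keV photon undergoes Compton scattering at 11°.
0.0113 (or 1.13%)

Calculate initial and final photon energies:

Initial: E₀ = 318.1 keV → λ₀ = 3.8976 pm
Compton shift: Δλ = 0.0446 pm
Final wavelength: λ' = 3.9422 pm
Final energy: E' = 314.5030 keV

Fractional energy loss:
(E₀ - E')/E₀ = (318.1000 - 314.5030)/318.1000
= 3.5970/318.1000
= 0.0113
= 1.13%

(Intermediate values are shown rounded; full precision is carried through to the final answer.)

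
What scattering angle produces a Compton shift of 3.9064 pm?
127.59°

From the Compton formula Δλ = λ_C(1 - cos θ), we can solve for θ:

cos θ = 1 - Δλ/λ_C

Given:
- Δλ = 3.9064 pm
- λ_C = h/(m_e·c) ≈ 2.42631024 pm

cos θ = 1 - 3.9064/2.42631024
cos θ = 1 - 1.610017
cos θ = -0.610017

θ = arccos(-0.610017)
θ = 127.59°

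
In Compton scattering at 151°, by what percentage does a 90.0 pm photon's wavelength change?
5.0538%

Calculate the Compton shift:
Δλ = λ_C(1 - cos(151°))
Δλ = 2.4263 × (1 - cos(151°))
Δλ = 2.4263 × 1.8746
Δλ = 4.5484 pm

Percentage change:
(Δλ/λ₀) × 100 = (4.5484/90.0) × 100
= 5.0538%

(Intermediate values are shown rounded; full precision is carried through to the final answer.)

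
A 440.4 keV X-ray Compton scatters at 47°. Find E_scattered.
345.6647 keV

First convert energy to wavelength:
λ = hc/E, with hc ≈ 1239.842 keV·pm (i.e. 1239.842 eV·nm)

For E = 440.4 keV = 440400 eV:
λ = 1239.842 keV·pm / 440.4 keV
λ = 2.8153 pm

Calculate the Compton shift:
Δλ = λ_C(1 - cos(47°)) = 2.4263 × 0.3180
Δλ = 0.7716 pm

Final wavelength:
λ' = 2.8153 + 0.7716 = 3.5868 pm

Final energy:
E' = hc/λ' = 1239.842 / 3.5868 = 345.6647 keV

(Intermediate values are shown rounded; full precision is carried through to the final answer.)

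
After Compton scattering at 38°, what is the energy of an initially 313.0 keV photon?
277.0282 keV

First convert energy to wavelength:
λ = hc/E, with hc ≈ 1239.842 keV·pm (i.e. 1239.842 eV·nm)

For E = 313.0 keV = 313000 eV:
λ = 1239.842 keV·pm / 313.0 keV
λ = 3.9612 pm

Calculate the Compton shift:
Δλ = λ_C(1 - cos(38°)) = 2.4263 × 0.2120
Δλ = 0.5144 pm

Final wavelength:
λ' = 3.9612 + 0.5144 = 4.4755 pm

Final energy:
E' = hc/λ' = 1239.842 / 4.4755 = 277.0282 keV

(Intermediate values are shown rounded; full precision is carried through to the final answer.)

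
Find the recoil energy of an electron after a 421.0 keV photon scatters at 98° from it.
203.8260 keV

By energy conservation: K_e = E_initial - E_final

First find the scattered photon energy:
Initial wavelength: λ = hc/E = 2.9450 pm
Compton shift: Δλ = λ_C(1 - cos(98°)) = 2.7640 pm
Final wavelength: λ' = 2.9450 + 2.7640 = 5.7090 pm
Final photon energy: E' = hc/λ' = 217.1740 keV

Electron kinetic energy:
K_e = E - E' = 421.0000 - 217.1740 = 203.8260 keV

(Intermediate values are shown rounded; full precision is carried through to the final answer.)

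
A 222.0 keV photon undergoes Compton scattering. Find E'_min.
118.7873 keV (at θ = 180°)

The scattered photon has minimum energy when its wavelength is maximum, i.e., when the Compton shift Δλ = λ_C(1 − cos θ) is maximum. This occurs at θ = 180° (backscattering), giving Δλ_max = 2λ_C = 4.8526 pm.

Initial wavelength: λ₀ = hc/E₀ = 5.5849 pm
Maximum final wavelength: λ'_max = λ₀ + 2λ_C = 5.5849 + 4.8526 = 10.4375 pm
Minimum final energy: E'_min = hc/λ'_max = 118.7873 keV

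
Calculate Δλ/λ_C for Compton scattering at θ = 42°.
0.2569 λ_C

The Compton shift formula is:
Δλ = λ_C(1 - cos θ)

Dividing both sides by λ_C:
Δλ/λ_C = 1 - cos θ

For θ = 42°:
Δλ/λ_C = 1 - cos(42°)
Δλ/λ_C = 1 - 0.7431
Δλ/λ_C = 0.2569

This means the shift is 0.2569 × λ_C = 0.6232 pm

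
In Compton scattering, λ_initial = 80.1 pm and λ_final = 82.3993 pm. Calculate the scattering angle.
87.00°

First find the wavelength shift:
Δλ = λ' - λ = 82.3993 - 80.1 = 2.2993 pm

Using Δλ = λ_C(1 - cos θ), with λ_C = h/(m_e·c) ≈ 2.42631024 pm:
cos θ = 1 - Δλ/λ_C
cos θ = 1 - 2.2993/2.42631024
cos θ = 0.052347

θ = arccos(0.052347)
θ = 87.00°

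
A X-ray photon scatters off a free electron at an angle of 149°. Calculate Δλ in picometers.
4.5061 pm

Using the Compton scattering formula:
Δλ = λ_C(1 - cos θ)

where λ_C = h/(m_e·c) ≈ 2.4263 pm is the Compton wavelength of an electron.

For θ = 149°:
cos(149°) = -0.8572
1 - cos(149°) = 1.8572

Δλ = 2.4263 × 1.8572
Δλ = 4.5061 pm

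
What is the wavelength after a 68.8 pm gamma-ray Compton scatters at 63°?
70.1248 pm

Using the Compton scattering formula:
λ' = λ + Δλ = λ + λ_C(1 - cos θ)

Given:
- Initial wavelength λ = 68.8 pm
- Scattering angle θ = 63°
- Compton wavelength λ_C ≈ 2.4263 pm

Calculate the shift:
Δλ = 2.4263 × (1 - cos(63°))
Δλ = 2.4263 × 0.5460
Δλ = 1.3248 pm

Final wavelength:
λ' = 68.8 + 1.3248 = 70.1248 pm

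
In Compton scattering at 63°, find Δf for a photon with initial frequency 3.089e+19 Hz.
3.710e+18 Hz (decrease)

Convert frequency to wavelength (c = 299792458 m/s):
λ₀ = c/f₀ = 299792458/3.089e+19 = 9.7051621e-12 m = 9.7052 pm

Calculate Compton shift:
Δλ = λ_C(1 - cos(63°)) = 1.3248 pm

Final wavelength:
λ' = λ₀ + Δλ = 9.7052 + 1.3248 = 11.0300 pm

Final frequency:
f' = c/λ' = 299792458/1.1029951e-11 = 2.7179855e+19 Hz

Frequency shift (decrease):
Δf = f₀ - f' = 3.089e+19 - 2.7179855e+19 = 3.710e+18 Hz

(Intermediate values are shown rounded; full precision is carried through to the final answer.)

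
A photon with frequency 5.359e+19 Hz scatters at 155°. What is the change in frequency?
2.425e+19 Hz (decrease)

Convert frequency to wavelength (c = 299792458 m/s):
λ₀ = c/f₀ = 299792458/5.359e+19 = 5.5941866e-12 m = 5.5942 pm

Calculate Compton shift:
Δλ = λ_C(1 - cos(155°)) = 4.6253 pm

Final wavelength:
λ' = λ₀ + Δλ = 5.5942 + 4.6253 = 10.2195 pm

Final frequency:
f' = c/λ' = 299792458/1.0219481e-11 = 2.9335391e+19 Hz

Frequency shift (decrease):
Δf = f₀ - f' = 5.359e+19 - 2.9335391e+19 = 2.425e+19 Hz

(Intermediate values are shown rounded; full precision is carried through to the final answer.)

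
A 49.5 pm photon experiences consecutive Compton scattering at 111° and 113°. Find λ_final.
56.1702 pm

Apply Compton shift twice:

First scattering at θ₁ = 111°:
Δλ₁ = λ_C(1 - cos(111°))
Δλ₁ = 2.4263 × 1.3584
Δλ₁ = 3.2958 pm

After first scattering:
λ₁ = 49.5 + 3.2958 = 52.7958 pm

Second scattering at θ₂ = 113°:
Δλ₂ = λ_C(1 - cos(113°))
Δλ₂ = 2.4263 × 1.3907
Δλ₂ = 3.3743 pm

Final wavelength:
λ₂ = 52.7958 + 3.3743 = 56.1702 pm

Total shift: Δλ_total = 3.2958 + 3.3743 = 6.6702 pm

(Intermediate values are shown rounded; full precision is carried through to the final answer.)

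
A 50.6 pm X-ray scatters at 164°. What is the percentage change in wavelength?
9.4044%

Calculate the Compton shift:
Δλ = λ_C(1 - cos(164°))
Δλ = 2.4263 × (1 - cos(164°))
Δλ = 2.4263 × 1.9613
Δλ = 4.7586 pm

Percentage change:
(Δλ/λ₀) × 100 = (4.7586/50.6) × 100
= 9.4044%

(Intermediate values are shown rounded; full precision is carried through to the final answer.)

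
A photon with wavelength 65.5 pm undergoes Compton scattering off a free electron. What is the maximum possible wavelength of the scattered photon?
70.3526 pm (at θ = 180°)

The Compton shift is Δλ = λ_C(1 − cos θ).

Since cos θ ranges from −1 to 1, the factor (1 − cos θ) ranges from 0 to 2; the maximum shift occurs at θ = 180° (backscattering):
Δλ_max = 2λ_C = 2 × 2.4263 pm = 4.8526 pm

Maximum scattered wavelength:
λ'_max = λ₀ + Δλ_max = 65.5 + 4.8526 = 70.3526 pm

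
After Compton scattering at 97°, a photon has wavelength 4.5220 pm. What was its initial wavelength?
1.8000 pm

From λ' = λ + Δλ, we have λ = λ' - Δλ

First calculate the Compton shift:
Δλ = λ_C(1 - cos θ)
Δλ = 2.4263 × (1 - cos(97°))
Δλ = 2.4263 × 1.1219
Δλ = 2.7220 pm

Initial wavelength:
λ = λ' - Δλ
λ = 4.5220 - 2.7220
λ = 1.8000 pm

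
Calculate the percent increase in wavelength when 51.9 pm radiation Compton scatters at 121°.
7.0828%

Calculate the Compton shift:
Δλ = λ_C(1 - cos(121°))
Δλ = 2.4263 × (1 - cos(121°))
Δλ = 2.4263 × 1.5150
Δλ = 3.6760 pm

Percentage change:
(Δλ/λ₀) × 100 = (3.6760/51.9) × 100
= 7.0828%

(Intermediate values are shown rounded; full precision is carried through to the final answer.)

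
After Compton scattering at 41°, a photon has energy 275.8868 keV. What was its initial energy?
318.0000 keV

Convert final energy to wavelength (hc ≈ 1239.842 keV·pm):
λ' = hc/E' = 1239.842 / 275.8868 = 4.4940 pm

Calculate the Compton shift:
Δλ = λ_C(1 - cos(41°))
Δλ = 2.4263 × (1 - cos(41°))
Δλ = 0.5952 pm

Initial wavelength:
λ = λ' - Δλ = 4.4940 - 0.5952 = 3.8989 pm

Initial energy:
E = hc/λ = 1239.842 / 3.8989 = 318.0000 keV

(Intermediate values are shown rounded; full precision is carried through to the final answer.)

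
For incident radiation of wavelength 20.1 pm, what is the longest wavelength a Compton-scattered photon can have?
24.9526 pm (at θ = 180°)

The Compton shift is Δλ = λ_C(1 − cos θ).

Since cos θ ranges from −1 to 1, the factor (1 − cos θ) ranges from 0 to 2; the maximum shift occurs at θ = 180° (backscattering):
Δλ_max = 2λ_C = 2 × 2.4263 pm = 4.8526 pm

Maximum scattered wavelength:
λ'_max = λ₀ + Δλ_max = 20.1 + 4.8526 = 24.9526 pm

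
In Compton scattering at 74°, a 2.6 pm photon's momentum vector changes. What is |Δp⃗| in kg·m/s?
2.5828e-22 kg·m/s

Photon momentum magnitude is p = h/λ.

Initial momentum:
p₀ = h/λ = 6.6261e-34/2.6000e-12 = 2.5485e-22 kg·m/s

After scattering:
λ' = λ + Δλ = 2.6 + 1.7575 = 4.3575 pm
p' = h/λ' = 6.6261e-34/4.3575e-12 = 1.5206e-22 kg·m/s

Momentum is a vector; the scattered photon's direction makes angle θ = 74° with the incident direction. The magnitude of the vector change Δp⃗ = p⃗₀ − p⃗' is found from the law of cosines:
|Δp⃗|² = p₀² + p'² − 2p₀p'cos θ
|Δp⃗|² = (2.5485e-22)² + (1.5206e-22)² − 2·2.5485e-22·1.5206e-22·cos(74°)
|Δp⃗| = 2.5828e-22 kg·m/s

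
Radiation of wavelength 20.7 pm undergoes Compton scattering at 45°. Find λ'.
21.4106 pm

Using the Compton formula: λ' = λ + λ_C(1 − cos θ)

For θ = 45°, cos θ = √2/2 (exact) ≈ 0.7071, so:
1 − cos 45° = 1 − (√2/2) ≈ 0.2929

Δλ = λ_C × 0.2929 = 2.4263 × 0.2929 = 0.7106 pm

λ' = 20.7 + 0.7106 = 21.4106 pm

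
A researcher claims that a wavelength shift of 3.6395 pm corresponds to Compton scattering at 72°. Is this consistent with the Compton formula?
No, inconsistent

Calculate the expected shift for θ = 72°:

Δλ_expected = λ_C(1 - cos(72°))
Δλ_expected = 2.4263 × (1 - cos(72°))
Δλ_expected = 2.4263 × 0.6910
Δλ_expected = 1.6765 pm

Given shift: 3.6395 pm
Expected shift: 1.6765 pm
Difference: 1.9629 pm

The values do not match. The given shift corresponds to θ ≈ 120.0°, not 72°.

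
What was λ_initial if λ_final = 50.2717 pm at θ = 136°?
46.1000 pm

From λ' = λ + Δλ, we have λ = λ' - Δλ

First calculate the Compton shift:
Δλ = λ_C(1 - cos θ)
Δλ = 2.4263 × (1 - cos(136°))
Δλ = 2.4263 × 1.7193
Δλ = 4.1717 pm

Initial wavelength:
λ = λ' - Δλ
λ = 50.2717 - 4.1717
λ = 46.1000 pm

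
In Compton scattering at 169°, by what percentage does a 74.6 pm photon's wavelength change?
6.4451%

Calculate the Compton shift:
Δλ = λ_C(1 - cos(169°))
Δλ = 2.4263 × (1 - cos(169°))
Δλ = 2.4263 × 1.9816
Δλ = 4.8080 pm

Percentage change:
(Δλ/λ₀) × 100 = (4.8080/74.6) × 100
= 6.4451%

(Intermediate values are shown rounded; full precision is carried through to the final answer.)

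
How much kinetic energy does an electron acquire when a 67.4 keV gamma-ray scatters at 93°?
8.2150 keV

By energy conservation: K_e = E_initial - E_final

First find the scattered photon energy:
Initial wavelength: λ = hc/E = 18.3953 pm
Compton shift: Δλ = λ_C(1 - cos(93°)) = 2.5533 pm
Final wavelength: λ' = 18.3953 + 2.5533 = 20.9486 pm
Final photon energy: E' = hc/λ' = 59.1850 keV

Electron kinetic energy:
K_e = E - E' = 67.4000 - 59.1850 = 8.2150 keV

(Intermediate values are shown rounded; full precision is carried through to the final answer.)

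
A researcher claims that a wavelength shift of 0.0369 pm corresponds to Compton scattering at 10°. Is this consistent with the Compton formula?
Yes, consistent

Calculate the expected shift for θ = 10°:

Δλ_expected = λ_C(1 - cos(10°))
Δλ_expected = 2.4263 × (1 - cos(10°))
Δλ_expected = 2.4263 × 0.0152
Δλ_expected = 0.0369 pm

Given shift: 0.0369 pm
Expected shift: 0.0369 pm
Difference: 0.0000 pm

The values match. This is consistent with Compton scattering at the stated angle.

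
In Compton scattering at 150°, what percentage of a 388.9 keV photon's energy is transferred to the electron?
0.5868 (or 58.68%)

Calculate initial and final photon energies:

Initial: E₀ = 388.9 keV → λ₀ = 3.1881 pm
Compton shift: Δλ = 4.5276 pm
Final wavelength: λ' = 7.7156 pm
Final energy: E' = 160.6922 keV

Fractional energy loss:
(E₀ - E')/E₀ = (388.9000 - 160.6922)/388.9000
= 228.2078/388.9000
= 0.5868
= 58.68%

(Intermediate values are shown rounded; full precision is carried through to the final answer.)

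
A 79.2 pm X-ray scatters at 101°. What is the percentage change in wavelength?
3.6481%

Calculate the Compton shift:
Δλ = λ_C(1 - cos(101°))
Δλ = 2.4263 × (1 - cos(101°))
Δλ = 2.4263 × 1.1908
Δλ = 2.8893 pm

Percentage change:
(Δλ/λ₀) × 100 = (2.8893/79.2) × 100
= 3.6481%

(Intermediate values are shown rounded; full precision is carried through to the final answer.)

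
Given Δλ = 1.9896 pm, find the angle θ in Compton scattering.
79.63°

From the Compton formula Δλ = λ_C(1 - cos θ), we can solve for θ:

cos θ = 1 - Δλ/λ_C

Given:
- Δλ = 1.9896 pm
- λ_C = h/(m_e·c) ≈ 2.42631024 pm

cos θ = 1 - 1.9896/2.42631024
cos θ = 1 - 0.820011
cos θ = 0.179989

θ = arccos(0.179989)
θ = 79.63°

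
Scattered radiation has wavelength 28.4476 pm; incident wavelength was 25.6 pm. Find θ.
100.00°

First find the wavelength shift:
Δλ = λ' - λ = 28.4476 - 25.6 = 2.8476 pm

Using Δλ = λ_C(1 - cos θ), with λ_C = h/(m_e·c) ≈ 2.42631024 pm:
cos θ = 1 - Δλ/λ_C
cos θ = 1 - 2.8476/2.42631024
cos θ = -0.173634

θ = arccos(-0.173634)
θ = 100.00°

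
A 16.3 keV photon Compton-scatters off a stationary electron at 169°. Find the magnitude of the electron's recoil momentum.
1.6827e-23 kg·m/s

The electron is initially at rest, so by conservation of momentum:
p⃗_e = p⃗₀ − p⃗'  (incident photon momentum minus scattered photon momentum)

Photon momentum magnitudes (p = h/λ = E/c):
λ₀ = hc/E₀ = 76.0639 pm → p₀ = h/λ₀ = 8.7112e-24 kg·m/s
Δλ = λ_C(1 − cos 169°) = 4.8080 pm
λ' = 80.8720 pm → p' = h/λ' = 8.1933e-24 kg·m/s

The scattered photon makes angle θ = 169° with the incident direction, so by the law of cosines:
|p⃗_e|² = p₀² + p'² − 2p₀p'cos θ
|p⃗_e|² = (8.7112e-24)² + (8.1933e-24)² − 2·8.7112e-24·8.1933e-24·cos(169°)
|p⃗_e| = 1.6827e-23 kg·m/s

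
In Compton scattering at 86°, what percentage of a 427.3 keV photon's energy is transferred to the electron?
0.4375 (or 43.75%)

Calculate initial and final photon energies:

Initial: E₀ = 427.3 keV → λ₀ = 2.9016 pm
Compton shift: Δλ = 2.2571 pm
Final wavelength: λ' = 5.1586 pm
Final energy: E' = 240.3432 keV

Fractional energy loss:
(E₀ - E')/E₀ = (427.3000 - 240.3432)/427.3000
= 186.9568/427.3000
= 0.4375
= 43.75%

(Intermediate values are shown rounded; full precision is carried through to the final answer.)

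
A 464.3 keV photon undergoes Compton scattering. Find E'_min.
164.8076 keV (at θ = 180°)

The scattered photon has minimum energy when its wavelength is maximum, i.e., when the Compton shift Δλ = λ_C(1 − cos θ) is maximum. This occurs at θ = 180° (backscattering), giving Δλ_max = 2λ_C = 4.8526 pm.

Initial wavelength: λ₀ = hc/E₀ = 2.6703 pm
Maximum final wavelength: λ'_max = λ₀ + 2λ_C = 2.6703 + 4.8526 = 7.5230 pm
Minimum final energy: E'_min = hc/λ'_max = 164.8076 keV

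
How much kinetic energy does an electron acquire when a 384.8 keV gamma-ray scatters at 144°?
221.9046 keV

By energy conservation: K_e = E_initial - E_final

First find the scattered photon energy:
Initial wavelength: λ = hc/E = 3.2220 pm
Compton shift: Δλ = λ_C(1 - cos(144°)) = 4.3892 pm
Final wavelength: λ' = 3.2220 + 4.3892 = 7.6113 pm
Final photon energy: E' = hc/λ' = 162.8954 keV

Electron kinetic energy:
K_e = E - E' = 384.8000 - 162.8954 = 221.9046 keV

(Intermediate values are shown rounded; full precision is carried through to the final answer.)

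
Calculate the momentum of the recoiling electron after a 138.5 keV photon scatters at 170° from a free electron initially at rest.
1.2170e-22 kg·m/s

The electron is initially at rest, so by conservation of momentum:
p⃗_e = p⃗₀ − p⃗'  (incident photon momentum minus scattered photon momentum)

Photon momentum magnitudes (p = h/λ = E/c):
λ₀ = hc/E₀ = 8.9519 pm → p₀ = h/λ₀ = 7.4018e-23 kg·m/s
Δλ = λ_C(1 − cos 170°) = 4.8158 pm
λ' = 13.7677 pm → p' = h/λ' = 4.8128e-23 kg·m/s

The scattered photon makes angle θ = 170° with the incident direction, so by the law of cosines:
|p⃗_e|² = p₀² + p'² − 2p₀p'cos θ
|p⃗_e|² = (7.4018e-23)² + (4.8128e-23)² − 2·7.4018e-23·4.8128e-23·cos(170°)
|p⃗_e| = 1.2170e-22 kg·m/s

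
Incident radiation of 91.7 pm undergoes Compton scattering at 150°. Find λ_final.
96.2276 pm

Using the Compton scattering formula:
λ' = λ + Δλ = λ + λ_C(1 - cos θ)

Given:
- Initial wavelength λ = 91.7 pm
- Scattering angle θ = 150°
- Compton wavelength λ_C ≈ 2.4263 pm

Calculate the shift:
Δλ = 2.4263 × (1 - cos(150°))
Δλ = 2.4263 × 1.8660
Δλ = 4.5276 pm

Final wavelength:
λ' = 91.7 + 4.5276 = 96.2276 pm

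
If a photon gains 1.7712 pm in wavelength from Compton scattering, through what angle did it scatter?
74.34°

From the Compton formula Δλ = λ_C(1 - cos θ), we can solve for θ:

cos θ = 1 - Δλ/λ_C

Given:
- Δλ = 1.7712 pm
- λ_C = h/(m_e·c) ≈ 2.42631024 pm

cos θ = 1 - 1.7712/2.42631024
cos θ = 1 - 0.729997
cos θ = 0.270003

θ = arccos(0.270003)
θ = 74.34°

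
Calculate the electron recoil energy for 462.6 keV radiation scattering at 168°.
296.8404 keV

By energy conservation: K_e = E_initial - E_final

First find the scattered photon energy:
Initial wavelength: λ = hc/E = 2.6802 pm
Compton shift: Δλ = λ_C(1 - cos(168°)) = 4.7996 pm
Final wavelength: λ' = 2.6802 + 4.7996 = 7.4798 pm
Final photon energy: E' = hc/λ' = 165.7596 keV

Electron kinetic energy:
K_e = E - E' = 462.6000 - 165.7596 = 296.8404 keV

(Intermediate values are shown rounded; full precision is carried through to the final answer.)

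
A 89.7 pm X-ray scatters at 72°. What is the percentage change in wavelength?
1.8691%

Calculate the Compton shift:
Δλ = λ_C(1 - cos(72°))
Δλ = 2.4263 × (1 - cos(72°))
Δλ = 2.4263 × 0.6910
Δλ = 1.6765 pm

Percentage change:
(Δλ/λ₀) × 100 = (1.6765/89.7) × 100
= 1.8691%

(Intermediate values are shown rounded; full precision is carried through to the final answer.)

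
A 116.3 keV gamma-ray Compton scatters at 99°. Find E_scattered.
92.0680 keV

First convert energy to wavelength:
λ = hc/E, with hc ≈ 1239.842 keV·pm (i.e. 1239.842 eV·nm)

For E = 116.3 keV = 116300 eV:
λ = 1239.842 keV·pm / 116.3 keV
λ = 10.6607 pm

Calculate the Compton shift:
Δλ = λ_C(1 - cos(99°)) = 2.4263 × 1.1564
Δλ = 2.8059 pm

Final wavelength:
λ' = 10.6607 + 2.8059 = 13.4666 pm

Final energy:
E' = hc/λ' = 1239.842 / 13.4666 = 92.0680 keV

(Intermediate values are shown rounded; full precision is carried through to the final answer.)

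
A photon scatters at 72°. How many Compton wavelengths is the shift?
0.6910 λ_C

The Compton shift formula is:
Δλ = λ_C(1 - cos θ)

Dividing both sides by λ_C:
Δλ/λ_C = 1 - cos θ

For θ = 72°:
Δλ/λ_C = 1 - cos(72°)
Δλ/λ_C = 1 - 0.3090
Δλ/λ_C = 0.6910

This means the shift is 0.6910 × λ_C = 1.6765 pm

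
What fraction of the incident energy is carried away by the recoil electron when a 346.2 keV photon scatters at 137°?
0.5398 (or 53.98%)

Calculate initial and final photon energies:

Initial: E₀ = 346.2 keV → λ₀ = 3.5813 pm
Compton shift: Δλ = 4.2008 pm
Final wavelength: λ' = 7.7821 pm
Final energy: E' = 159.3199 keV

Fractional energy loss:
(E₀ - E')/E₀ = (346.2000 - 159.3199)/346.2000
= 186.8801/346.2000
= 0.5398
= 53.98%

(Intermediate values are shown rounded; full precision is carried through to the final answer.)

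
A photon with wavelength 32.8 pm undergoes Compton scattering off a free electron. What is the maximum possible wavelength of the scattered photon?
37.6526 pm (at θ = 180°)

The Compton shift is Δλ = λ_C(1 − cos θ).

Since cos θ ranges from −1 to 1, the factor (1 − cos θ) ranges from 0 to 2; the maximum shift occurs at θ = 180° (backscattering):
Δλ_max = 2λ_C = 2 × 2.4263 pm = 4.8526 pm

Maximum scattered wavelength:
λ'_max = λ₀ + Δλ_max = 32.8 + 4.8526 = 37.6526 pm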